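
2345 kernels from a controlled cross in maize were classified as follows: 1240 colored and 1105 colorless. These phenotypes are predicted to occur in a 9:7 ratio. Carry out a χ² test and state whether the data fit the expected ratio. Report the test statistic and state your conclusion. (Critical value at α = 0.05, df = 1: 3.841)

10.832; not consistent

Expected counts for N = 2345 under a 9:7 ratio (total parts = 16):
  colored: 2345 × 9/16 = 1319.0625
  colorless: 2345 × 7/16 = 1025.9375
χ² = Σ (O − E)² / E
  colored: (1240 − 1319.0625)² / 1319.0625 = 4.7389
  colorless: (1105 − 1025.9375)² / 1025.9375 = 6.0928
χ² = 4.7389 + 6.0928 = 10.8317 ≈ 10.832
Degrees of freedom = 2 − 1 = 1; critical value at α = 0.05 is 3.841.
Since 10.832 > 3.841, we reject the null hypothesis — the data do not fit the 9:7 ratio.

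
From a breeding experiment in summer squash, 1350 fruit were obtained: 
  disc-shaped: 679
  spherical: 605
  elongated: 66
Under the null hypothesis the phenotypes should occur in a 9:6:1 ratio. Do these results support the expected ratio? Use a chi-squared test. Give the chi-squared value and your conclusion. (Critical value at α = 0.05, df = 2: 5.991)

Under the 9:6:1 hypothesis (Σ ratio = 16, N = 1350):
  disc-shaped: 1350 × 9/16 = 759.375
  spherical: 1350 × 6/16 = 506.25
  elongated: 1350 × 1/16 = 84.375
χ² = Σ (O − E)² / E
  disc-shaped: (679 − 759.375)² / 759.375 = 8.5072
  spherical: (605 − 506.25)² / 506.25 = 19.2623
  elongated: (66 − 84.375)² / 84.375 = 4.0017
χ² = 8.5072 + 19.2623 + 4.0017 = 31.7712 ≈ 31.771
Degrees of freedom = 3 − 1 = 2; critical value at α = 0.05 is 5.991.
Since 31.771 > 5.991, we reject the null hypothesis — the data do not fit the 9:6:1 ratio.

31.771; not consistent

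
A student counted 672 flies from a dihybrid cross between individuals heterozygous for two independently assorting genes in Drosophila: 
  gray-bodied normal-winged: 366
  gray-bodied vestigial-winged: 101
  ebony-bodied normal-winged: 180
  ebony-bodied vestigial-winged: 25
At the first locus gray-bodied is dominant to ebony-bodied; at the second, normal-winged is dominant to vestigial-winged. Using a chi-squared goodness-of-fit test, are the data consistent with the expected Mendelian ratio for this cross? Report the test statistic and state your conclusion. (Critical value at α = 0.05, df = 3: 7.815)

A dihybrid F₂ with independent assortment and complete dominance at both loci gives a 9:3:3:1 phenotypic ratio.
The 9:3:3:1 ratio has 16 parts, so with N = 672 the expected counts are:
  gray-bodied normal-winged: 672 × 9/16 = 378
  gray-bodied vestigial-winged: 672 × 3/16 = 126
  ebony-bodied normal-winged: 672 × 3/16 = 126
  ebony-bodied vestigial-winged: 672 × 1/16 = 42
χ² = Σ (O − E)² / E
  gray-bodied normal-winged: (366 − 378)² / 378 = 0.3810
  gray-bodied vestigial-winged: (101 − 126)² / 126 = 4.9603
  ebony-bodied normal-winged: (180 − 126)² / 126 = 23.1429
  ebony-bodied vestigial-winged: (25 − 42)² / 42 = 6.8810
χ² = 0.3810 + 4.9603 + 23.1429 + 6.8810 = 35.3652 ≈ 35.365
Degrees of freedom = 4 − 1 = 3; critical value at α = 0.05 is 7.815.
Since 35.365 > 7.815, we reject the null hypothesis — the data do not fit the 9:3:3:1 ratio.

35.365; not consistent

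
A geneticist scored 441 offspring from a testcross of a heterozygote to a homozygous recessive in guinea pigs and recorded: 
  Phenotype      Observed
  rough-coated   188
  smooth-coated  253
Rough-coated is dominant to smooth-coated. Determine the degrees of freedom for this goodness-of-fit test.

A testcross of a heterozygote (Aa × aa) gives a 1:1 phenotypic ratio.
A goodness-of-fit test with 2 phenotype classes has df = 2 − 1 = 1.

1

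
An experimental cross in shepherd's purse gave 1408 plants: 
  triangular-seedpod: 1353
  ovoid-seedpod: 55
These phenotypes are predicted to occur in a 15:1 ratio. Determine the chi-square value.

Under the 15:1 hypothesis (Σ ratio = 16, N = 1408):
  triangular-seedpod: 1408 × 15/16 = 1320
  ovoid-seedpod: 1408 × 1/16 = 88
χ² = Σ (O − E)² / E
  triangular-seedpod: (1353 − 1320)² / 1320 = 0.8250
  ovoid-seedpod: (55 − 88)² / 88 = 12.3750
χ² = 0.8250 + 12.3750 = 13.200

13.200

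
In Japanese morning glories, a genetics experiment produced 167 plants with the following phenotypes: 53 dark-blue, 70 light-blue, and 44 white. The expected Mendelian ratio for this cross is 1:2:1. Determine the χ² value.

5.335

The 1:2:1 ratio has 4 parts, so with N = 167 the expected counts are:
  dark-blue: 167 × 1/4 = 41.75
  light-blue: 167 × 2/4 = 83.5
  white: 167 × 1/4 = 41.75
χ² = Σ (O − E)² / E
  dark-blue: (53 − 41.75)² / 41.75 = 3.0314
  light-blue: (70 − 83.5)² / 83.5 = 2.1826
  white: (44 − 41.75)² / 41.75 = 0.1213
χ² = 3.0314 + 2.1826 + 0.1213 = 5.3353 ≈ 5.335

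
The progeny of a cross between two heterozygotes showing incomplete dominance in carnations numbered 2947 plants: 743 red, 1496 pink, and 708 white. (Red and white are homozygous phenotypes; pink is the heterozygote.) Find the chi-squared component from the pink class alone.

With incomplete dominance, a heterozygote × heterozygote cross gives a 1:2:1 phenotypic ratio.
Total ratio parts = 4. Expected numbers out of 2947:
  red: 2947 × 1/4 = 736.75
  pink: 2947 × 2/4 = 1473.5
  white: 2947 × 1/4 = 736.75
Contribution of pink: (1496 − 1473.5)² / 1473.5 = 0.3436

0.344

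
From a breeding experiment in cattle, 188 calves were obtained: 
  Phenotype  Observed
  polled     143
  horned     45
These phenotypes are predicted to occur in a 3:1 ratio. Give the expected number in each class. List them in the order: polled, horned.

Expected counts for N = 188 under a 3:1 ratio (total parts = 4):
  polled: 188 × 3/4 = 141
  horned: 188 × 1/4 = 47

141, 47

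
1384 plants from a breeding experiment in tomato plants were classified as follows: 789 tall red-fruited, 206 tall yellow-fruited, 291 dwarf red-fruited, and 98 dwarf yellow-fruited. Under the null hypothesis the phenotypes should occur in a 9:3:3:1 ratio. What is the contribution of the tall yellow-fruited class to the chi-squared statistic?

Under the 9:3:3:1 hypothesis (Σ ratio = 16, N = 1384):
  tall red-fruited: 1384 × 9/16 = 778.5
  tall yellow-fruited: 1384 × 3/16 = 259.5
  dwarf red-fruited: 1384 × 3/16 = 259.5
  dwarf yellow-fruited: 1384 × 1/16 = 86.5
Contribution of tall yellow-fruited: (206 − 259.5)² / 259.5 = 11.0299

11.030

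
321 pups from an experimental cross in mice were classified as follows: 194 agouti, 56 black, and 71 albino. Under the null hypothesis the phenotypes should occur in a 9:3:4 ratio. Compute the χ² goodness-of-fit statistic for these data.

Expected counts for N = 321 under a 9:3:4 ratio (total parts = 16):
  agouti: 321 × 9/16 = 180.5625
  black: 321 × 3/16 = 60.1875
  albino: 321 × 4/16 = 80.25
χ² = Σ (O − E)² / E
  agouti: (194 − 180.5625)² / 180.5625 = 1.0000
  black: (56 − 60.1875)² / 60.1875 = 0.2913
  albino: (71 − 80.25)² / 80.25 = 1.0662
χ² = 1.0000 + 0.2913 + 1.0662 = 2.3575 ≈ 2.358

2.358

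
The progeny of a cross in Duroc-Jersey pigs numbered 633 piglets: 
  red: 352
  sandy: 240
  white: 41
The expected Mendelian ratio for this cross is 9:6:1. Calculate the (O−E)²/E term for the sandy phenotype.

The 9:6:1 ratio has 16 parts, so with N = 633 the expected counts are:
  red: 633 × 9/16 = 356.0625
  sandy: 633 × 6/16 = 237.375
  white: 633 × 1/16 = 39.5625
Contribution of sandy: (240 − 237.375)² / 237.375 = 0.0290

0.029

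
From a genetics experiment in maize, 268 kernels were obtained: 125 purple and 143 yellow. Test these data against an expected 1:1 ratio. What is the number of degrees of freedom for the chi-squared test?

1

A goodness-of-fit test with 2 phenotype classes has df = 2 − 1 = 1.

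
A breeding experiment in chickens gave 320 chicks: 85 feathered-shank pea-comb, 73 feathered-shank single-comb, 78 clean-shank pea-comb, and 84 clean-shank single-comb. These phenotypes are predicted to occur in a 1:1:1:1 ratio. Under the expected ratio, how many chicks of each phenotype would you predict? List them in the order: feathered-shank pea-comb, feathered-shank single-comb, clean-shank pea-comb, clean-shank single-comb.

Total ratio parts = 4. Expected numbers out of 320:
  feathered-shank pea-comb: 320 × 1/4 = 80
  feathered-shank single-comb: 320 × 1/4 = 80
  clean-shank pea-comb: 320 × 1/4 = 80
  clean-shank single-comb: 320 × 1/4 = 80

80, 80, 80, 80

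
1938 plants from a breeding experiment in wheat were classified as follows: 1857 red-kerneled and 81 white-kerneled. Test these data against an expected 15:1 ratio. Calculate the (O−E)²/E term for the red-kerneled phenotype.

The 15:1 ratio has 16 parts, so with N = 1938 the expected counts are:
  red-kerneled: 1938 × 15/16 = 1816.875
  white-kerneled: 1938 × 1/16 = 121.125
Contribution of red-kerneled: (1857 − 1816.875)² / 1816.875 = 0.8861

0.886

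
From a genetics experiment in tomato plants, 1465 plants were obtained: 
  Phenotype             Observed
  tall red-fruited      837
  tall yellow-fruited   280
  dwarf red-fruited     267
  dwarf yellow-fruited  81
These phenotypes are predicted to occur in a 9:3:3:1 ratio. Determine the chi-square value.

Total ratio parts = 16. Expected numbers out of 1465:
  tall red-fruited: 1465 × 9/16 = 824.0625
  tall yellow-fruited: 1465 × 3/16 = 274.6875
  dwarf red-fruited: 1465 × 3/16 = 274.6875
  dwarf yellow-fruited: 1465 × 1/16 = 91.5625
χ² = Σ (O − E)² / E
  tall red-fruited: (837 − 824.0625)² / 824.0625 = 0.2031
  tall yellow-fruited: (280 − 274.6875)² / 274.6875 = 0.1027
  dwarf red-fruited: (267 − 274.6875)² / 274.6875 = 0.2151
  dwarf yellow-fruited: (81 − 91.5625)² / 91.5625 = 1.2185
χ² = 0.2031 + 0.1027 + 0.2151 + 1.2185 = 1.7394 ≈ 1.739

1.739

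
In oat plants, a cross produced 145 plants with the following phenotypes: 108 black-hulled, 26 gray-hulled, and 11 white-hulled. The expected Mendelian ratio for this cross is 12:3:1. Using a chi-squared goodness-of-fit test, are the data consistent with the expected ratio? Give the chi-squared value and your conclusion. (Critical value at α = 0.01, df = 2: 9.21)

0.471; consistent

Total ratio parts = 16. Expected numbers out of 145:
  black-hulled: 145 × 12/16 = 108.75
  gray-hulled: 145 × 3/16 = 27.1875
  white-hulled: 145 × 1/16 = 9.0625
χ² = Σ (O − E)² / E
  black-hulled: (108 − 108.75)² / 108.75 = 0.0052
  gray-hulled: (26 − 27.1875)² / 27.1875 = 0.0519
  white-hulled: (11 − 9.0625)² / 9.0625 = 0.4142
χ² = 0.0052 + 0.0519 + 0.4142 = 0.4713 ≈ 0.471
Degrees of freedom = 3 − 1 = 2; critical value at α = 0.01 is 9.21.
Since 0.471 < 9.21, we fail to reject the null hypothesis — the data are consistent with the 12:3:1 ratio.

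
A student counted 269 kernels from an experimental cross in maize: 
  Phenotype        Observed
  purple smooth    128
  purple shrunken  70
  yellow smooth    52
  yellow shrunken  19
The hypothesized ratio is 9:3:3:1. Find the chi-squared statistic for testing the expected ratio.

The 9:3:3:1 ratio has 16 parts, so with N = 269 the expected counts are:
  purple smooth: 269 × 9/16 = 151.3125
  purple shrunken: 269 × 3/16 = 50.4375
  yellow smooth: 269 × 3/16 = 50.4375
  yellow shrunken: 269 × 1/16 = 16.8125
χ² = Σ (O − E)² / E
  purple smooth: (128 − 151.3125)² / 151.3125 = 3.5917
  purple shrunken: (70 − 50.4375)² / 50.4375 = 7.5874
  yellow smooth: (52 − 50.4375)² / 50.4375 = 0.0484
  yellow shrunken: (19 − 16.8125)² / 16.8125 = 0.2846
χ² = 3.5917 + 7.5874 + 0.0484 + 0.2846 = 11.5121 ≈ 11.512

11.512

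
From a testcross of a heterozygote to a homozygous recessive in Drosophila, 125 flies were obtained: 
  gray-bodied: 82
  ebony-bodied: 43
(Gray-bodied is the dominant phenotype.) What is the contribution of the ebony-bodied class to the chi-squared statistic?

6.084

A testcross of a heterozygote (Aa × aa) gives a 1:1 phenotypic ratio.
The 1:1 ratio has 2 parts, so with N = 125 the expected counts are:
  gray-bodied: 125 × 1/2 = 62.5
  ebony-bodied: 125 × 1/2 = 62.5
Contribution of ebony-bodied: (43 − 62.5)² / 62.5 = 6.0840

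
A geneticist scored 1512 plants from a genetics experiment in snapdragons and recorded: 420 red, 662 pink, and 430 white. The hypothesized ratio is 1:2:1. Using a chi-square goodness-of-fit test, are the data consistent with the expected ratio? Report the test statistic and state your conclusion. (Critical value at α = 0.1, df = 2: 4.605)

Total ratio parts = 4. Expected numbers out of 1512:
  red: 1512 × 1/4 = 378
  pink: 1512 × 2/4 = 756
  white: 1512 × 1/4 = 378
χ² = Σ (O − E)² / E
  red: (420 − 378)² / 378 = 4.6667
  pink: (662 − 756)² / 756 = 11.6878
  white: (430 − 378)² / 378 = 7.1534
χ² = 4.6667 + 11.6878 + 7.1534 = 23.5079 ≈ 23.508
Degrees of freedom = 3 − 1 = 2; critical value at α = 0.1 is 4.605.
Since 23.508 > 4.605, we reject the null hypothesis — the data do not fit the 1:2:1 ratio.

23.508; not consistent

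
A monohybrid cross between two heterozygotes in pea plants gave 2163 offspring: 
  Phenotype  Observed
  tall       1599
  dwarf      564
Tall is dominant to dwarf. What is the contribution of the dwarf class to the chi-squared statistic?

1.000

For a monohybrid cross between heterozygotes with complete dominance, the expected phenotypic ratio is 3:1.
Under the 3:1 hypothesis (Σ ratio = 4, N = 2163):
  tall: 2163 × 3/4 = 1622.25
  dwarf: 2163 × 1/4 = 540.75
Contribution of dwarf: (564 − 540.75)² / 540.75 = 0.9997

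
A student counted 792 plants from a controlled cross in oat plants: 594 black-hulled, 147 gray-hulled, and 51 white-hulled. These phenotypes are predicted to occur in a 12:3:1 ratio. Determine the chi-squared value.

Under the 12:3:1 hypothesis (Σ ratio = 16, N = 792):
  black-hulled: 792 × 12/16 = 594
  gray-hulled: 792 × 3/16 = 148.5
  white-hulled: 792 × 1/16 = 49.5
χ² = Σ (O − E)² / E
  black-hulled: (594 − 594)² / 594 = 0.0000
  gray-hulled: (147 − 148.5)² / 148.5 = 0.0152
  white-hulled: (51 − 49.5)² / 49.5 = 0.0455
χ² = 0.0000 + 0.0152 + 0.0455 = 0.0607 ≈ 0.061

0.061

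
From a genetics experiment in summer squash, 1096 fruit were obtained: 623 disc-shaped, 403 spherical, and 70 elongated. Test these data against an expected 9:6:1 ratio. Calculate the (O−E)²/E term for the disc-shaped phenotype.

0.069

The 9:6:1 ratio has 16 parts, so with N = 1096 the expected counts are:
  disc-shaped: 1096 × 9/16 = 616.5
  spherical: 1096 × 6/16 = 411
  elongated: 1096 × 1/16 = 68.5
Contribution of disc-shaped: (623 − 616.5)² / 616.5 = 0.0685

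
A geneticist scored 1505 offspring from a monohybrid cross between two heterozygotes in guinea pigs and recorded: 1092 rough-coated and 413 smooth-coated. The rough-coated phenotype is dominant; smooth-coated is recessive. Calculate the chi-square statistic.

For a monohybrid cross between heterozygotes with complete dominance, the expected phenotypic ratio is 3:1.
Expected counts for N = 1505 under a 3:1 ratio (total parts = 4):
  rough-coated: 1505 × 3/4 = 1128.75
  smooth-coated: 1505 × 1/4 = 376.25
χ² = Σ (O − E)² / E
  rough-coated: (1092 − 1128.75)² / 1128.75 = 1.1965
  smooth-coated: (413 − 376.25)² / 376.25 = 3.5895
χ² = 1.1965 + 3.5895 = 4.786

4.786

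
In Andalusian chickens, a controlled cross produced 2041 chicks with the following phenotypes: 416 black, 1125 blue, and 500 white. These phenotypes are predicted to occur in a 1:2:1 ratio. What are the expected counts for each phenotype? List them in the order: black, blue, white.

510.25, 1020.5, 510.25

Under the 1:2:1 hypothesis (Σ ratio = 4, N = 2041):
  black: 2041 × 1/4 = 510.25
  blue: 2041 × 2/4 = 1020.5
  white: 2041 × 1/4 = 510.25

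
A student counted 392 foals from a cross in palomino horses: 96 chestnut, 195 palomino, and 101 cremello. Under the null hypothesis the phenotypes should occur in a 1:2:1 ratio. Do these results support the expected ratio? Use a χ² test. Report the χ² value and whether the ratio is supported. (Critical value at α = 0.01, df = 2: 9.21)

Expected counts for N = 392 under a 1:2:1 ratio (total parts = 4):
  chestnut: 392 × 1/4 = 98
  palomino: 392 × 2/4 = 196
  cremello: 392 × 1/4 = 98
χ² = Σ (O − E)² / E
  chestnut: (96 − 98)² / 98 = 0.0408
  palomino: (195 − 196)² / 196 = 0.0051
  cremello: (101 − 98)² / 98 = 0.0918
χ² = 0.0408 + 0.0051 + 0.0918 = 0.1377 ≈ 0.138
Degrees of freedom = 3 − 1 = 2; critical value at α = 0.01 is 9.21.
Since 0.138 < 9.21, we fail to reject the null hypothesis — the data are consistent with the 1:2:1 ratio.

0.138; consistent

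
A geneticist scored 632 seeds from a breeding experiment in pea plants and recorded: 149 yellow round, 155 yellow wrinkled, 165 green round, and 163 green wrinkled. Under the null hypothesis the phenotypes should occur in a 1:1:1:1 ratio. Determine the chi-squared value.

1.038

Expected counts for N = 632 under a 1:1:1:1 ratio (total parts = 4):
  yellow round: 632 × 1/4 = 158
  yellow wrinkled: 632 × 1/4 = 158
  green round: 632 × 1/4 = 158
  green wrinkled: 632 × 1/4 = 158
χ² = Σ (O − E)² / E
  yellow round: (149 − 158)² / 158 = 0.5127
  yellow wrinkled: (155 − 158)² / 158 = 0.0570
  green round: (165 − 158)² / 158 = 0.3101
  green wrinkled: (163 − 158)² / 158 = 0.1582
χ² = 0.5127 + 0.0570 + 0.3101 + 0.1582 = 1.038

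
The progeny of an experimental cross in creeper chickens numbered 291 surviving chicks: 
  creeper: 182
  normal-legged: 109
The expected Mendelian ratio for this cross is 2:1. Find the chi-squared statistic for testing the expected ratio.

2.227

The 2:1 ratio has 3 parts, so with N = 291 the expected counts are:
  creeper: 291 × 2/3 = 194
  normal-legged: 291 × 1/3 = 97
χ² = Σ (O − E)² / E
  creeper: (182 − 194)² / 194 = 0.7423
  normal-legged: (109 − 97)² / 97 = 1.4845
χ² = 0.7423 + 1.4845 = 2.2268 ≈ 2.227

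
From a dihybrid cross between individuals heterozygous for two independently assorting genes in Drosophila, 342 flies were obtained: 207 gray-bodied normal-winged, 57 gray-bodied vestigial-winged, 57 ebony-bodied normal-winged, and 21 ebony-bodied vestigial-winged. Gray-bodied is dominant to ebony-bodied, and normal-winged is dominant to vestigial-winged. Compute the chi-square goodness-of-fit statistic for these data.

2.702

A dihybrid F₂ with independent assortment and complete dominance at both loci gives a 9:3:3:1 phenotypic ratio.
Under the 9:3:3:1 hypothesis (Σ ratio = 16, N = 342):
  gray-bodied normal-winged: 342 × 9/16 = 192.375
  gray-bodied vestigial-winged: 342 × 3/16 = 64.125
  ebony-bodied normal-winged: 342 × 3/16 = 64.125
  ebony-bodied vestigial-winged: 342 × 1/16 = 21.375
χ² = Σ (O − E)² / E
  gray-bodied normal-winged: (207 − 192.375)² / 192.375 = 1.1118
  gray-bodied vestigial-winged: (57 − 64.125)² / 64.125 = 0.7917
  ebony-bodied normal-winged: (57 − 64.125)² / 64.125 = 0.7917
  ebony-bodied vestigial-winged: (21 − 21.375)² / 21.375 = 0.0066
χ² = 1.1118 + 0.7917 + 0.7917 + 0.0066 = 2.7018 ≈ 2.702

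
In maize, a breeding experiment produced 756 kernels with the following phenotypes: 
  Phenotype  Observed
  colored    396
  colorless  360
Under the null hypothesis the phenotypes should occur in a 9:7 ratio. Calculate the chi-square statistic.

4.599

Total ratio parts = 16. Expected numbers out of 756:
  colored: 756 × 9/16 = 425.25
  colorless: 756 × 7/16 = 330.75
χ² = Σ (O − E)² / E
  colored: (396 − 425.25)² / 425.25 = 2.0119
  colorless: (360 − 330.75)² / 330.75 = 2.5867
χ² = 2.0119 + 2.5867 = 4.5986 ≈ 4.599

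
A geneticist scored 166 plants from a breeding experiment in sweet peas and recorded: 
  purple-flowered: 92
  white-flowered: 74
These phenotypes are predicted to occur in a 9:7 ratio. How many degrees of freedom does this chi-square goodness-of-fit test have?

1

A goodness-of-fit test with 2 phenotype classes has df = 2 − 1 = 1.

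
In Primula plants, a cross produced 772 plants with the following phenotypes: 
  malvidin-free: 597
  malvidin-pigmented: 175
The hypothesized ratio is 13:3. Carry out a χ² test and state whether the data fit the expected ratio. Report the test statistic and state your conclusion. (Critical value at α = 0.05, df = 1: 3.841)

7.781; not consistent

Under the 13:3 hypothesis (Σ ratio = 16, N = 772):
  malvidin-free: 772 × 13/16 = 627.25
  malvidin-pigmented: 772 × 3/16 = 144.75
χ² = Σ (O − E)² / E
  malvidin-free: (597 − 627.25)² / 627.25 = 1.4588
  malvidin-pigmented: (175 − 144.75)² / 144.75 = 6.3217
χ² = 1.4588 + 6.3217 = 7.7805 ≈ 7.781
Degrees of freedom = 2 − 1 = 1; critical value at α = 0.05 is 3.841.
Since 7.781 > 3.841, we reject the null hypothesis — the data do not fit the 13:3 ratio.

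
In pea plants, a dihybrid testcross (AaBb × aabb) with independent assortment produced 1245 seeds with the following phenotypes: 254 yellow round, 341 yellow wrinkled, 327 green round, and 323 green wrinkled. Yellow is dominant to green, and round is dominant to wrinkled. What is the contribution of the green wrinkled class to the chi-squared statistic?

0.444

A dihybrid testcross with independent assortment gives a 1:1:1:1 ratio.
Expected counts for N = 1245 under a 1:1:1:1 ratio (total parts = 4):
  yellow round: 1245 × 1/4 = 311.25
  yellow wrinkled: 1245 × 1/4 = 311.25
  green round: 1245 × 1/4 = 311.25
  green wrinkled: 1245 × 1/4 = 311.25
Contribution of green wrinkled: (323 − 311.25)² / 311.25 = 0.4436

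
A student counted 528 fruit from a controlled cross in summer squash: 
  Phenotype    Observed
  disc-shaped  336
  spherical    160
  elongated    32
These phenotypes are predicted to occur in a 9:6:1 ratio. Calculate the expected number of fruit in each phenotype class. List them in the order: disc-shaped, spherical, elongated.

Total ratio parts = 16. Expected numbers out of 528:
  disc-shaped: 528 × 9/16 = 297
  spherical: 528 × 6/16 = 198
  elongated: 528 × 1/16 = 33

297, 198, 33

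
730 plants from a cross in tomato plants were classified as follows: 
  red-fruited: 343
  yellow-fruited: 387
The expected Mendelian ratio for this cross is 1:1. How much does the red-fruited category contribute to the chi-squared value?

1.326

Under the 1:1 hypothesis (Σ ratio = 2, N = 730):
  red-fruited: 730 × 1/2 = 365
  yellow-fruited: 730 × 1/2 = 365
Contribution of red-fruited: (343 − 365)² / 365 = 1.3260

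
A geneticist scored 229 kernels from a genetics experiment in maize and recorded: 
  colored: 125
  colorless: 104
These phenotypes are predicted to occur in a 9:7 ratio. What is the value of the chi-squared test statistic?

0.258

Under the 9:7 hypothesis (Σ ratio = 16, N = 229):
  colored: 229 × 9/16 = 128.8125
  colorless: 229 × 7/16 = 100.1875
χ² = Σ (O − E)² / E
  colored: (125 − 128.8125)² / 128.8125 = 0.1128
  colorless: (104 − 100.1875)² / 100.1875 = 0.1451
χ² = 0.1128 + 0.1451 = 0.2579 ≈ 0.258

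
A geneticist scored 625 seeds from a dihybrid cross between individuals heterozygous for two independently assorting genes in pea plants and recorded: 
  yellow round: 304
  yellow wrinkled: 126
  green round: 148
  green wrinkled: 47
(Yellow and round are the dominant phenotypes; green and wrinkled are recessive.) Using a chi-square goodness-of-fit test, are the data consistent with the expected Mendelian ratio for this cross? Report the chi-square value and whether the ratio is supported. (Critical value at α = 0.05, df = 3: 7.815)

16.812; not consistent

A dihybrid F₂ with independent assortment and complete dominance at both loci gives a 9:3:3:1 phenotypic ratio.
Total ratio parts = 16. Expected numbers out of 625:
  yellow round: 625 × 9/16 = 351.5625
  yellow wrinkled: 625 × 3/16 = 117.1875
  green round: 625 × 3/16 = 117.1875
  green wrinkled: 625 × 1/16 = 39.0625
χ² = Σ (O − E)² / E
  yellow round: (304 − 351.5625)² / 351.5625 = 6.4347
  yellow wrinkled: (126 − 117.1875)² / 117.1875 = 0.6627
  green round: (148 − 117.1875)² / 117.1875 = 8.1016
  green wrinkled: (47 − 39.0625)² / 39.0625 = 1.6129
χ² = 6.4347 + 0.6627 + 8.1016 + 1.6129 = 16.8119 ≈ 16.812
Degrees of freedom = 4 − 1 = 3; critical value at α = 0.05 is 7.815.
Since 16.812 > 7.815, we reject the null hypothesis — the data do not fit the 9:3:3:1 ratio.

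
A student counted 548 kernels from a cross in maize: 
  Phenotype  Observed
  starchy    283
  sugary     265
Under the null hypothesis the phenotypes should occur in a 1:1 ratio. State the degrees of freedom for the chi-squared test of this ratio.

A goodness-of-fit test with 2 phenotype classes has df = 2 − 1 = 1.

1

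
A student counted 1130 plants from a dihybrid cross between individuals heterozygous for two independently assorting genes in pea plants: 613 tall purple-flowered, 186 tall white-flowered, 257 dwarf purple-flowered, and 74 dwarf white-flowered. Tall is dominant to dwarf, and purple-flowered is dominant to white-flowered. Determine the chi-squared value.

A dihybrid F₂ with independent assortment and complete dominance at both loci gives a 9:3:3:1 phenotypic ratio.
The 9:3:3:1 ratio has 16 parts, so with N = 1130 the expected counts are:
  tall purple-flowered: 1130 × 9/16 = 635.625
  tall white-flowered: 1130 × 3/16 = 211.875
  dwarf purple-flowered: 1130 × 3/16 = 211.875
  dwarf white-flowered: 1130 × 1/16 = 70.625
χ² = Σ (O − E)² / E
  tall purple-flowered: (613 − 635.625)² / 635.625 = 0.8053
  tall white-flowered: (186 − 211.875)² / 211.875 = 3.1600
  dwarf purple-flowered: (257 − 211.875)² / 211.875 = 9.6107
  dwarf white-flowered: (74 − 70.625)² / 70.625 = 0.1613
χ² = 0.8053 + 3.1600 + 9.6107 + 0.1613 = 13.7373 ≈ 13.737

13.737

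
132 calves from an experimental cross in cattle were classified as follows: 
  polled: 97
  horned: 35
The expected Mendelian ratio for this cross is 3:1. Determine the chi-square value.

Expected counts for N = 132 under a 3:1 ratio (total parts = 4):
  polled: 132 × 3/4 = 99
  horned: 132 × 1/4 = 33
χ² = Σ (O − E)² / E
  polled: (97 − 99)² / 99 = 0.0404
  horned: (35 − 33)² / 33 = 0.1212
χ² = 0.0404 + 0.1212 = 0.1616 ≈ 0.162

0.162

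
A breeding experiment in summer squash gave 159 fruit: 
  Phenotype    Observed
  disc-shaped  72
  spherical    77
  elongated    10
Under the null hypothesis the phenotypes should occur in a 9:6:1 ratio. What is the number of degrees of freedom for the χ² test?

A goodness-of-fit test with 3 phenotype classes has df = 3 − 1 = 2.

2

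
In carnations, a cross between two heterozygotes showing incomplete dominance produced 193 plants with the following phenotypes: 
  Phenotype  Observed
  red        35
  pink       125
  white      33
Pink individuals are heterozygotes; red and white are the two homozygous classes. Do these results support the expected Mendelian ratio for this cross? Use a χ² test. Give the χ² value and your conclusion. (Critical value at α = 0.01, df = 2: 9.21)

16.876; not consistent

With incomplete dominance, a heterozygote × heterozygote cross gives a 1:2:1 phenotypic ratio.
Expected counts for N = 193 under a 1:2:1 ratio (total parts = 4):
  red: 193 × 1/4 = 48.25
  pink: 193 × 2/4 = 96.5
  white: 193 × 1/4 = 48.25
χ² = Σ (O − E)² / E
  red: (35 − 48.25)² / 48.25 = 3.6386
  pink: (125 − 96.5)² / 96.5 = 8.4171
  white: (33 − 48.25)² / 48.25 = 4.8199
χ² = 3.6386 + 8.4171 + 4.8199 = 16.8756 ≈ 16.876
Degrees of freedom = 3 − 1 = 2; critical value at α = 0.01 is 9.21.
Since 16.876 > 9.21, we reject the null hypothesis — the data do not fit the 1:2:1 ratio.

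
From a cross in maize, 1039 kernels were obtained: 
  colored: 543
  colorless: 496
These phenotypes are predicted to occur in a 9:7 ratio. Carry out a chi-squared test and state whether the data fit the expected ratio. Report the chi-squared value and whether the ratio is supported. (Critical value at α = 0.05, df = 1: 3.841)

Under the 9:7 hypothesis (Σ ratio = 16, N = 1039):
  colored: 1039 × 9/16 = 584.4375
  colorless: 1039 × 7/16 = 454.5625
χ² = Σ (O − E)² / E
  colored: (543 − 584.4375)² / 584.4375 = 2.9380
  colorless: (496 − 454.5625)² / 454.5625 = 3.7774
χ² = 2.9380 + 3.7774 = 6.7154 ≈ 6.715
Degrees of freedom = 2 − 1 = 1; critical value at α = 0.05 is 3.841.
Since 6.715 > 3.841, we reject the null hypothesis — the data do not fit the 9:7 ratio.

6.715; not consistent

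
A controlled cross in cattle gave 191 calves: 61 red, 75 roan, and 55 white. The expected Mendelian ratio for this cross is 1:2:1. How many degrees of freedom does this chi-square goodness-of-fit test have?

A goodness-of-fit test with 3 phenotype classes has df = 3 − 1 = 2.

2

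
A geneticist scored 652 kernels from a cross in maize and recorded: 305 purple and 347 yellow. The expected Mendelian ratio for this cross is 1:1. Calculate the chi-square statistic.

Under the 1:1 hypothesis (Σ ratio = 2, N = 652):
  purple: 652 × 1/2 = 326
  yellow: 652 × 1/2 = 326
χ² = Σ (O − E)² / E
  purple: (305 − 326)² / 326 = 1.3528
  yellow: (347 − 326)² / 326 = 1.3528
χ² = 1.3528 + 1.3528 = 2.7056 ≈ 2.706

2.706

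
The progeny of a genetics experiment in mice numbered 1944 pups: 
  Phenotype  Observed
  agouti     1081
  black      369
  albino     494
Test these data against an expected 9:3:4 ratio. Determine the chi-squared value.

Total ratio parts = 16. Expected numbers out of 1944:
  agouti: 1944 × 9/16 = 1093.5
  black: 1944 × 3/16 = 364.5
  albino: 1944 × 4/16 = 486
χ² = Σ (O − E)² / E
  agouti: (1081 − 1093.5)² / 1093.5 = 0.1429
  black: (369 − 364.5)² / 364.5 = 0.0556
  albino: (494 − 486)² / 486 = 0.1317
χ² = 0.1429 + 0.0556 + 0.1317 = 0.3302 ≈ 0.330

0.330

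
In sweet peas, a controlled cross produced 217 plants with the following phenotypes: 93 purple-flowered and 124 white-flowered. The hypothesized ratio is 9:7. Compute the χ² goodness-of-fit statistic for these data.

Total ratio parts = 16. Expected numbers out of 217:
  purple-flowered: 217 × 9/16 = 122.0625
  white-flowered: 217 × 7/16 = 94.9375
χ² = Σ (O − E)² / E
  purple-flowered: (93 − 122.0625)² / 122.0625 = 6.9196
  white-flowered: (124 − 94.9375)² / 94.9375 = 8.8967
χ² = 6.9196 + 8.8967 = 15.8163 ≈ 15.816

15.816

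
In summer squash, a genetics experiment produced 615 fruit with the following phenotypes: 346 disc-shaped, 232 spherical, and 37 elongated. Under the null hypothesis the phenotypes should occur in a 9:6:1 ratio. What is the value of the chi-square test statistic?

0.062

Total ratio parts = 16. Expected numbers out of 615:
  disc-shaped: 615 × 9/16 = 345.9375
  spherical: 615 × 6/16 = 230.625
  elongated: 615 × 1/16 = 38.4375
χ² = Σ (O − E)² / E
  disc-shaped: (346 − 345.9375)² / 345.9375 = 0.0000
  spherical: (232 − 230.625)² / 230.625 = 0.0082
  elongated: (37 − 38.4375)² / 38.4375 = 0.0538
χ² = 0.0000 + 0.0082 + 0.0538 = 0.062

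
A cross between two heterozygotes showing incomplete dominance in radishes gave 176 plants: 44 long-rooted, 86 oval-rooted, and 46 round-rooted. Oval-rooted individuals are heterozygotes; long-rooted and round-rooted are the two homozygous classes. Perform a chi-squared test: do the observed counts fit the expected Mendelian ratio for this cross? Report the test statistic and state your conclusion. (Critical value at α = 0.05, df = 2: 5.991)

With incomplete dominance, a heterozygote × heterozygote cross gives a 1:2:1 phenotypic ratio.
Under the 1:2:1 hypothesis (Σ ratio = 4, N = 176):
  long-rooted: 176 × 1/4 = 44
  oval-rooted: 176 × 2/4 = 88
  round-rooted: 176 × 1/4 = 44
χ² = Σ (O − E)² / E
  long-rooted: (44 − 44)² / 44 = 0.0000
  oval-rooted: (86 − 88)² / 88 = 0.0455
  round-rooted: (46 − 44)² / 44 = 0.0909
χ² = 0.0000 + 0.0455 + 0.0909 = 0.1364 ≈ 0.136
Degrees of freedom = 3 − 1 = 2; critical value at α = 0.05 is 5.991.
Since 0.136 < 5.991, we fail to reject the null hypothesis — the data are consistent with the 1:2:1 ratio.

0.136; consistent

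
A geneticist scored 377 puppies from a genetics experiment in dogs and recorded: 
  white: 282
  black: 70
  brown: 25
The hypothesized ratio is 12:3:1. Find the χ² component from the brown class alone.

Total ratio parts = 16. Expected numbers out of 377:
  white: 377 × 12/16 = 282.75
  black: 377 × 3/16 = 70.6875
  brown: 377 × 1/16 = 23.5625
Contribution of brown: (25 − 23.5625)² / 23.5625 = 0.0877

0.088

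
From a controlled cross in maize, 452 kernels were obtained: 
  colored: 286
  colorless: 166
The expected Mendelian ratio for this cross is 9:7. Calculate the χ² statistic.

9.063

Total ratio parts = 16. Expected numbers out of 452:
  colored: 452 × 9/16 = 254.25
  colorless: 452 × 7/16 = 197.75
χ² = Σ (O − E)² / E
  colored: (286 − 254.25)² / 254.25 = 3.9648
  colorless: (166 − 197.75)² / 197.75 = 5.0977
χ² = 3.9648 + 5.0977 = 9.0625 ≈ 9.063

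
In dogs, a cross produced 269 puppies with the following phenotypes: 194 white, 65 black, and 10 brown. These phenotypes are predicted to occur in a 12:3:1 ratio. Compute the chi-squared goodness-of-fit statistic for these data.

Expected counts for N = 269 under a 12:3:1 ratio (total parts = 16):
  white: 269 × 12/16 = 201.75
  black: 269 × 3/16 = 50.4375
  brown: 269 × 1/16 = 16.8125
χ² = Σ (O − E)² / E
  white: (194 − 201.75)² / 201.75 = 0.2977
  black: (65 − 50.4375)² / 50.4375 = 4.2045
  brown: (10 − 16.8125)² / 16.8125 = 2.7605
χ² = 0.2977 + 4.2045 + 2.7605 = 7.2627 ≈ 7.263

7.263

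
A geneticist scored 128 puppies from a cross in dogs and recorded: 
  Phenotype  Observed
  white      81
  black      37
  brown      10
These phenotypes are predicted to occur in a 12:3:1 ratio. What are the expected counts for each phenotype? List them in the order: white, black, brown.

The 12:3:1 ratio has 16 parts, so with N = 128 the expected counts are:
  white: 128 × 12/16 = 96
  black: 128 × 3/16 = 24
  brown: 128 × 1/16 = 8

96, 24, 8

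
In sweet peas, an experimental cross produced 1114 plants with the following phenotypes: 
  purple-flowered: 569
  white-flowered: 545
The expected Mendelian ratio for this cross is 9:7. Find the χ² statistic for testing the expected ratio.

12.113

The 9:7 ratio has 16 parts, so with N = 1114 the expected counts are:
  purple-flowered: 1114 × 9/16 = 626.625
  white-flowered: 1114 × 7/16 = 487.375
χ² = Σ (O − E)² / E
  purple-flowered: (569 − 626.625)² / 626.625 = 5.2992
  white-flowered: (545 − 487.375)² / 487.375 = 6.8133
χ² = 5.2992 + 6.8133 = 12.1125 ≈ 12.113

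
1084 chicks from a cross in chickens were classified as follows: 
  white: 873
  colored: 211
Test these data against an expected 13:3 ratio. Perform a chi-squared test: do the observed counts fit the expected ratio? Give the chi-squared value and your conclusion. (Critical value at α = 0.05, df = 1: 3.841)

Total ratio parts = 16. Expected numbers out of 1084:
  white: 1084 × 13/16 = 880.75
  colored: 1084 × 3/16 = 203.25
χ² = Σ (O − E)² / E
  white: (873 − 880.75)² / 880.75 = 0.0682
  colored: (211 − 203.25)² / 203.25 = 0.2955
χ² = 0.0682 + 0.2955 = 0.3637 ≈ 0.364
Degrees of freedom = 2 − 1 = 1; critical value at α = 0.05 is 3.841.
Since 0.364 < 3.841, we fail to reject the null hypothesis — the data are consistent with the 13:3 ratio.

0.364; consistent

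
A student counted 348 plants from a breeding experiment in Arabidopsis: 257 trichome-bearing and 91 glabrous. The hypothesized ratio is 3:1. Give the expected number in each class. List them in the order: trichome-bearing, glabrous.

The 3:1 ratio has 4 parts, so with N = 348 the expected counts are:
  trichome-bearing: 348 × 3/4 = 261
  glabrous: 348 × 1/4 = 87

261, 87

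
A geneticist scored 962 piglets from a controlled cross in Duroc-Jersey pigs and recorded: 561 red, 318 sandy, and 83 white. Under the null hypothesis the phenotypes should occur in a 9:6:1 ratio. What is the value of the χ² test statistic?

14.499

Expected counts for N = 962 under a 9:6:1 ratio (total parts = 16):
  red: 962 × 9/16 = 541.125
  sandy: 962 × 6/16 = 360.75
  white: 962 × 1/16 = 60.125
χ² = Σ (O − E)² / E
  red: (561 − 541.125)² / 541.125 = 0.7300
  sandy: (318 − 360.75)² / 360.75 = 5.0660
  white: (83 − 60.125)² / 60.125 = 8.7030
χ² = 0.7300 + 5.0660 + 8.7030 = 14.499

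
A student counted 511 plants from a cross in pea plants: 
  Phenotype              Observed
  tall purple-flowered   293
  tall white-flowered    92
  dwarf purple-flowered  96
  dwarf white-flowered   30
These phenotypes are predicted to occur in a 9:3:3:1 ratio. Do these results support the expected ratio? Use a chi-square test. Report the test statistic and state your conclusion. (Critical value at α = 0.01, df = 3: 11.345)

Expected counts for N = 511 under a 9:3:3:1 ratio (total parts = 16):
  tall purple-flowered: 511 × 9/16 = 287.4375
  tall white-flowered: 511 × 3/16 = 95.8125
  dwarf purple-flowered: 511 × 3/16 = 95.8125
  dwarf white-flowered: 511 × 1/16 = 31.9375
χ² = Σ (O − E)² / E
  tall purple-flowered: (293 − 287.4375)² / 287.4375 = 0.1076
  tall white-flowered: (92 − 95.8125)² / 95.8125 = 0.1517
  dwarf purple-flowered: (96 − 95.8125)² / 95.8125 = 0.0004
  dwarf white-flowered: (30 − 31.9375)² / 31.9375 = 0.1175
χ² = 0.1076 + 0.1517 + 0.0004 + 0.1175 = 0.3772 ≈ 0.377
Degrees of freedom = 4 − 1 = 3; critical value at α = 0.01 is 11.345.
Since 0.377 < 11.345, we fail to reject the null hypothesis — the data are consistent with the 9:3:3:1 ratio.

0.377; consistent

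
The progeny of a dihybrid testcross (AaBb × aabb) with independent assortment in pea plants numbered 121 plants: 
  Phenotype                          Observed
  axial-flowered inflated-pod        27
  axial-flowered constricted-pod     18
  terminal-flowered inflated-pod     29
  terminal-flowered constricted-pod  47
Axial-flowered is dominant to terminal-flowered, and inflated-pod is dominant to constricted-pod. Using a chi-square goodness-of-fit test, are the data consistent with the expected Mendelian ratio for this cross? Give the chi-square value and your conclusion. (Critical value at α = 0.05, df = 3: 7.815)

A dihybrid testcross with independent assortment gives a 1:1:1:1 ratio.
The 1:1:1:1 ratio has 4 parts, so with N = 121 the expected counts are:
  axial-flowered inflated-pod: 121 × 1/4 = 30.25
  axial-flowered constricted-pod: 121 × 1/4 = 30.25
  terminal-flowered inflated-pod: 121 × 1/4 = 30.25
  terminal-flowered constricted-pod: 121 × 1/4 = 30.25
χ² = Σ (O − E)² / E
  axial-flowered inflated-pod: (27 − 30.25)² / 30.25 = 0.3492
  axial-flowered constricted-pod: (18 − 30.25)² / 30.25 = 4.9607
  terminal-flowered inflated-pod: (29 − 30.25)² / 30.25 = 0.0517
  terminal-flowered constricted-pod: (47 − 30.25)² / 30.25 = 9.2748
χ² = 0.3492 + 4.9607 + 0.0517 + 9.2748 = 14.6364 ≈ 14.636
Degrees of freedom = 4 − 1 = 3; critical value at α = 0.05 is 7.815.
Since 14.636 > 7.815, we reject the null hypothesis — the data do not fit the 1:1:1:1 ratio.

14.636; not consistent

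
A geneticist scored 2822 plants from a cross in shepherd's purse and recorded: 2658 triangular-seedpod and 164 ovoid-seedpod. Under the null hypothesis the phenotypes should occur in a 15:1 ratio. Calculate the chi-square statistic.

Expected counts for N = 2822 under a 15:1 ratio (total parts = 16):
  triangular-seedpod: 2822 × 15/16 = 2645.625
  ovoid-seedpod: 2822 × 1/16 = 176.375
χ² = Σ (O − E)² / E
  triangular-seedpod: (2658 − 2645.625)² / 2645.625 = 0.0579
  ovoid-seedpod: (164 − 176.375)² / 176.375 = 0.8683
χ² = 0.0579 + 0.8683 = 0.9262 ≈ 0.926

0.926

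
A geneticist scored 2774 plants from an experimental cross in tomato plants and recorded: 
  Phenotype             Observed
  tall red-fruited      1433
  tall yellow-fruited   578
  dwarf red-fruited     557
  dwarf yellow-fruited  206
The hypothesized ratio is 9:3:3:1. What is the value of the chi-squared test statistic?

25.591

The 9:3:3:1 ratio has 16 parts, so with N = 2774 the expected counts are:
  tall red-fruited: 2774 × 9/16 = 1560.375
  tall yellow-fruited: 2774 × 3/16 = 520.125
  dwarf red-fruited: 2774 × 3/16 = 520.125
  dwarf yellow-fruited: 2774 × 1/16 = 173.375
χ² = Σ (O − E)² / E
  tall red-fruited: (1433 − 1560.375)² / 1560.375 = 10.3978
  tall yellow-fruited: (578 − 520.125)² / 520.125 = 6.4398
  dwarf red-fruited: (557 − 520.125)² / 520.125 = 2.6143
  dwarf yellow-fruited: (206 − 173.375)² / 173.375 = 6.1392
χ² = 10.3978 + 6.4398 + 2.6143 + 6.1392 = 25.5911 ≈ 25.591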